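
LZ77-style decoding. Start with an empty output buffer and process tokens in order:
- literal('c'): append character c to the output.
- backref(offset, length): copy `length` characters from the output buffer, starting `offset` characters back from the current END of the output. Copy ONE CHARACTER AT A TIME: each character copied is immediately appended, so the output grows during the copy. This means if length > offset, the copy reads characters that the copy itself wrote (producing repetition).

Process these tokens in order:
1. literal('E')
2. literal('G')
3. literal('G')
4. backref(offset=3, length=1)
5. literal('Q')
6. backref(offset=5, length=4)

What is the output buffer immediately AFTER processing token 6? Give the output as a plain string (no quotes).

Answer: EGGEQEGGE

Derivation:
Token 1: literal('E'). Output: "E"
Token 2: literal('G'). Output: "EG"
Token 3: literal('G'). Output: "EGG"
Token 4: backref(off=3, len=1). Copied 'E' from pos 0. Output: "EGGE"
Token 5: literal('Q'). Output: "EGGEQ"
Token 6: backref(off=5, len=4). Copied 'EGGE' from pos 0. Output: "EGGEQEGGE"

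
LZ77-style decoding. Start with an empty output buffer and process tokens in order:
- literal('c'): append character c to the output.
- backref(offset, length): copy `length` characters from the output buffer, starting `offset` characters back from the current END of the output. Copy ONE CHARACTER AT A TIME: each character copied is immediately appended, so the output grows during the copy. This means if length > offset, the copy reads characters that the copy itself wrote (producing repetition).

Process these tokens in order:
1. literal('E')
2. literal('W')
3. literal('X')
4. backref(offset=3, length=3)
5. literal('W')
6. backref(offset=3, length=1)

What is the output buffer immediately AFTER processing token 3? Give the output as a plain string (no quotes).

Answer: EWX

Derivation:
Token 1: literal('E'). Output: "E"
Token 2: literal('W'). Output: "EW"
Token 3: literal('X'). Output: "EWX"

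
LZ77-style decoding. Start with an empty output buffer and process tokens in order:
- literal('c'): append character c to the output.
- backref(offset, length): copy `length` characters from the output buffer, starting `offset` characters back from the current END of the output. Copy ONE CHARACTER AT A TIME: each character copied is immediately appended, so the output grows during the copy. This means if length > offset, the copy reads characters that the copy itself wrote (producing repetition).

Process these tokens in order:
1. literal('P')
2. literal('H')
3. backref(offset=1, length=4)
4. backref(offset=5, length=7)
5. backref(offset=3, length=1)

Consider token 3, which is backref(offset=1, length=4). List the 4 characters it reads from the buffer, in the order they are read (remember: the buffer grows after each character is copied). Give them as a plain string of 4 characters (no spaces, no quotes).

Token 1: literal('P'). Output: "P"
Token 2: literal('H'). Output: "PH"
Token 3: backref(off=1, len=4). Buffer before: "PH" (len 2)
  byte 1: read out[1]='H', append. Buffer now: "PHH"
  byte 2: read out[2]='H', append. Buffer now: "PHHH"
  byte 3: read out[3]='H', append. Buffer now: "PHHHH"
  byte 4: read out[4]='H', append. Buffer now: "PHHHHH"

Answer: HHHH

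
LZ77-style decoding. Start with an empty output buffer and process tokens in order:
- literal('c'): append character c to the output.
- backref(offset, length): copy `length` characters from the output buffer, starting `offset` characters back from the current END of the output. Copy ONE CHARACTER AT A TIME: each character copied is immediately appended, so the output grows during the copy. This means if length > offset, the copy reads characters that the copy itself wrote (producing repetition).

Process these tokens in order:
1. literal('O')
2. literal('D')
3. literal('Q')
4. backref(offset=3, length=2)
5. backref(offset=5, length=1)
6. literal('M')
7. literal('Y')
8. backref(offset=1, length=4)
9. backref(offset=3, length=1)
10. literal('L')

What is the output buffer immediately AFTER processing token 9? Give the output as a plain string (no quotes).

Token 1: literal('O'). Output: "O"
Token 2: literal('D'). Output: "OD"
Token 3: literal('Q'). Output: "ODQ"
Token 4: backref(off=3, len=2). Copied 'OD' from pos 0. Output: "ODQOD"
Token 5: backref(off=5, len=1). Copied 'O' from pos 0. Output: "ODQODO"
Token 6: literal('M'). Output: "ODQODOM"
Token 7: literal('Y'). Output: "ODQODOMY"
Token 8: backref(off=1, len=4) (overlapping!). Copied 'YYYY' from pos 7. Output: "ODQODOMYYYYY"
Token 9: backref(off=3, len=1). Copied 'Y' from pos 9. Output: "ODQODOMYYYYYY"

Answer: ODQODOMYYYYYY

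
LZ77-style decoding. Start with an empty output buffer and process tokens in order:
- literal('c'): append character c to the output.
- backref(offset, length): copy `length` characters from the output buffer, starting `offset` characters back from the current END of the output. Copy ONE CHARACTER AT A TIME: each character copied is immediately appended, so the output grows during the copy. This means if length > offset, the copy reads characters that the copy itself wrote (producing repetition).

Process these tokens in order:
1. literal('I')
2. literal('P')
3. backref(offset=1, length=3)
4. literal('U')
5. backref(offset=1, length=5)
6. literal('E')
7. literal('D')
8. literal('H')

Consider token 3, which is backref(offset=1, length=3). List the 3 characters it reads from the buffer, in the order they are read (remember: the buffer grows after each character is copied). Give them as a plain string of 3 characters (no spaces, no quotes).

Answer: PPP

Derivation:
Token 1: literal('I'). Output: "I"
Token 2: literal('P'). Output: "IP"
Token 3: backref(off=1, len=3). Buffer before: "IP" (len 2)
  byte 1: read out[1]='P', append. Buffer now: "IPP"
  byte 2: read out[2]='P', append. Buffer now: "IPPP"
  byte 3: read out[3]='P', append. Buffer now: "IPPPP"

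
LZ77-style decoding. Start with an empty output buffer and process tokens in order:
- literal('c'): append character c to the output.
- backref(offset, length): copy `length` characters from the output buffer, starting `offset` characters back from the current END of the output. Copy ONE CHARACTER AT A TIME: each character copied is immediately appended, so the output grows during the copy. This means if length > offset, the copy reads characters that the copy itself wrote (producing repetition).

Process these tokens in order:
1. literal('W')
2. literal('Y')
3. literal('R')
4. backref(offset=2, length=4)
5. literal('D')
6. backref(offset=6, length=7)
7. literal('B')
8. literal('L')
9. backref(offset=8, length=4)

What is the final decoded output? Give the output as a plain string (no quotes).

Answer: WYRYRYRDRYRYRDRBLYRYR

Derivation:
Token 1: literal('W'). Output: "W"
Token 2: literal('Y'). Output: "WY"
Token 3: literal('R'). Output: "WYR"
Token 4: backref(off=2, len=4) (overlapping!). Copied 'YRYR' from pos 1. Output: "WYRYRYR"
Token 5: literal('D'). Output: "WYRYRYRD"
Token 6: backref(off=6, len=7) (overlapping!). Copied 'RYRYRDR' from pos 2. Output: "WYRYRYRDRYRYRDR"
Token 7: literal('B'). Output: "WYRYRYRDRYRYRDRB"
Token 8: literal('L'). Output: "WYRYRYRDRYRYRDRBL"
Token 9: backref(off=8, len=4). Copied 'YRYR' from pos 9. Output: "WYRYRYRDRYRYRDRBLYRYR"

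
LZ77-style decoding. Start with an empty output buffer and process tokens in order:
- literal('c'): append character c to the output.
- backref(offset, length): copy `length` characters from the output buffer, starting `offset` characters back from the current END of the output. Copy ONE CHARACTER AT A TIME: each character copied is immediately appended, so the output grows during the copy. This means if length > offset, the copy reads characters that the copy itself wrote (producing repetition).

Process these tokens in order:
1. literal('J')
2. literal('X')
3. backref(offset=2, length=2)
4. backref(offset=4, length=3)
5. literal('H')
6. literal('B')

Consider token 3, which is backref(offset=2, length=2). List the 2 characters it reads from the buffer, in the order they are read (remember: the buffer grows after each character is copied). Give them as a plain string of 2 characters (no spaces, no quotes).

Answer: JX

Derivation:
Token 1: literal('J'). Output: "J"
Token 2: literal('X'). Output: "JX"
Token 3: backref(off=2, len=2). Buffer before: "JX" (len 2)
  byte 1: read out[0]='J', append. Buffer now: "JXJ"
  byte 2: read out[1]='X', append. Buffer now: "JXJX"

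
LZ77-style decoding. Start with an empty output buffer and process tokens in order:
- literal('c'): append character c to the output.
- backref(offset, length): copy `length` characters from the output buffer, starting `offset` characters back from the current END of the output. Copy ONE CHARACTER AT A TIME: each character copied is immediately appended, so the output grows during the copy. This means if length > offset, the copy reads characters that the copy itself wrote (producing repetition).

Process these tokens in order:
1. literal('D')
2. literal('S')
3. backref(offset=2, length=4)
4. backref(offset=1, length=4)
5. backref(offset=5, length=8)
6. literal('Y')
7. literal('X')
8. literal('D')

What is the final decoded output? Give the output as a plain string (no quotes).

Answer: DSDSDSSSSSSSSSSSSSYXD

Derivation:
Token 1: literal('D'). Output: "D"
Token 2: literal('S'). Output: "DS"
Token 3: backref(off=2, len=4) (overlapping!). Copied 'DSDS' from pos 0. Output: "DSDSDS"
Token 4: backref(off=1, len=4) (overlapping!). Copied 'SSSS' from pos 5. Output: "DSDSDSSSSS"
Token 5: backref(off=5, len=8) (overlapping!). Copied 'SSSSSSSS' from pos 5. Output: "DSDSDSSSSSSSSSSSSS"
Token 6: literal('Y'). Output: "DSDSDSSSSSSSSSSSSSY"
Token 7: literal('X'). Output: "DSDSDSSSSSSSSSSSSSYX"
Token 8: literal('D'). Output: "DSDSDSSSSSSSSSSSSSYXD"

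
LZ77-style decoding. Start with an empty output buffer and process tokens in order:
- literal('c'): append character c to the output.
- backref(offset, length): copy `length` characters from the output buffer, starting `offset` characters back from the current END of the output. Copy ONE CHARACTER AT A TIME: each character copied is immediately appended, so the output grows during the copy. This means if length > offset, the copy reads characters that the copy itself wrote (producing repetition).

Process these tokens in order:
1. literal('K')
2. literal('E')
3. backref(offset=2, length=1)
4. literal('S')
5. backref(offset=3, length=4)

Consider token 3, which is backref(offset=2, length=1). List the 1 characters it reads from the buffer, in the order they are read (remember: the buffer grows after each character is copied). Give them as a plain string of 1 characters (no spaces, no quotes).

Token 1: literal('K'). Output: "K"
Token 2: literal('E'). Output: "KE"
Token 3: backref(off=2, len=1). Buffer before: "KE" (len 2)
  byte 1: read out[0]='K', append. Buffer now: "KEK"

Answer: K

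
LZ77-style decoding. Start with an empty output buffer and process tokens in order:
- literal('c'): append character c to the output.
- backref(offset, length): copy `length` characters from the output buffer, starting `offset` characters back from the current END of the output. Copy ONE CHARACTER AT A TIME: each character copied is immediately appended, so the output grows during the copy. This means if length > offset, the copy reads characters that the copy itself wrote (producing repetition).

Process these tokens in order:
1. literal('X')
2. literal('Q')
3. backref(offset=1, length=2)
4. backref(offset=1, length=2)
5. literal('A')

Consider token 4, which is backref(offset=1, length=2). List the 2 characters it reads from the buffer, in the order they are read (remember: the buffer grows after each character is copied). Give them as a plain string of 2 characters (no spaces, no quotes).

Token 1: literal('X'). Output: "X"
Token 2: literal('Q'). Output: "XQ"
Token 3: backref(off=1, len=2) (overlapping!). Copied 'QQ' from pos 1. Output: "XQQQ"
Token 4: backref(off=1, len=2). Buffer before: "XQQQ" (len 4)
  byte 1: read out[3]='Q', append. Buffer now: "XQQQQ"
  byte 2: read out[4]='Q', append. Buffer now: "XQQQQQ"

Answer: QQ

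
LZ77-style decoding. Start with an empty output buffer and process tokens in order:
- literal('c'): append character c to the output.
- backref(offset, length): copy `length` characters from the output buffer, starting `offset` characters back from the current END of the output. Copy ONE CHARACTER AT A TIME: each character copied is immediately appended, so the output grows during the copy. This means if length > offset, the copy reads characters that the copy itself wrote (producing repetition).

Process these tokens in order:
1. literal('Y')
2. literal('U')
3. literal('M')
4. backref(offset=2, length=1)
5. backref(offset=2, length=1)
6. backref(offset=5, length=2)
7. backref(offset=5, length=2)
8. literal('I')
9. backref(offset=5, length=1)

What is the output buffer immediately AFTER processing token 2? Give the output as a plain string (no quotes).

Answer: YU

Derivation:
Token 1: literal('Y'). Output: "Y"
Token 2: literal('U'). Output: "YU"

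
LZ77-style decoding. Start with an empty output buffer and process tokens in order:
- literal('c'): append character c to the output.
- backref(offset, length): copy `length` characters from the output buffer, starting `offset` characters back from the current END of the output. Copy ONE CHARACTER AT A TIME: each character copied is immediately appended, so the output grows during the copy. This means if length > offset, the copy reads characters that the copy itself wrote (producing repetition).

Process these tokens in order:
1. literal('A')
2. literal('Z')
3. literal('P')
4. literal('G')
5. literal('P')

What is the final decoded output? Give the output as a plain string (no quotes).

Answer: AZPGP

Derivation:
Token 1: literal('A'). Output: "A"
Token 2: literal('Z'). Output: "AZ"
Token 3: literal('P'). Output: "AZP"
Token 4: literal('G'). Output: "AZPG"
Token 5: literal('P'). Output: "AZPGP"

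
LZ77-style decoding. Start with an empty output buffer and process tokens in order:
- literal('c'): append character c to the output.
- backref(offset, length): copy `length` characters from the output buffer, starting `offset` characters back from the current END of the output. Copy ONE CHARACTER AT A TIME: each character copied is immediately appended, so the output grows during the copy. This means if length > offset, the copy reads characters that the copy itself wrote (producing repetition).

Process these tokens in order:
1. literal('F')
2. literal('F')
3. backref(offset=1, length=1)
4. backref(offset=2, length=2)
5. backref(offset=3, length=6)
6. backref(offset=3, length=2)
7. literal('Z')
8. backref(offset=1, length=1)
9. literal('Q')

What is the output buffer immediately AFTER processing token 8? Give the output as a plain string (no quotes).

Token 1: literal('F'). Output: "F"
Token 2: literal('F'). Output: "FF"
Token 3: backref(off=1, len=1). Copied 'F' from pos 1. Output: "FFF"
Token 4: backref(off=2, len=2). Copied 'FF' from pos 1. Output: "FFFFF"
Token 5: backref(off=3, len=6) (overlapping!). Copied 'FFFFFF' from pos 2. Output: "FFFFFFFFFFF"
Token 6: backref(off=3, len=2). Copied 'FF' from pos 8. Output: "FFFFFFFFFFFFF"
Token 7: literal('Z'). Output: "FFFFFFFFFFFFFZ"
Token 8: backref(off=1, len=1). Copied 'Z' from pos 13. Output: "FFFFFFFFFFFFFZZ"

Answer: FFFFFFFFFFFFFZZ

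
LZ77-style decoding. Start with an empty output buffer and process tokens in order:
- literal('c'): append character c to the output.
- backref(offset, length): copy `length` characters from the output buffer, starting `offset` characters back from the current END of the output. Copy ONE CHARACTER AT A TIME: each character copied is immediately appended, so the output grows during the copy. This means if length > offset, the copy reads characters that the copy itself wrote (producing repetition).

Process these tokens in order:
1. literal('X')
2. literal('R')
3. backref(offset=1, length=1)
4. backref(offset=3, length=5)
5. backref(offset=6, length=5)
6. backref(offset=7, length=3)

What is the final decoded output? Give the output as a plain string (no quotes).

Answer: XRRXRRXRRXRRXXRR

Derivation:
Token 1: literal('X'). Output: "X"
Token 2: literal('R'). Output: "XR"
Token 3: backref(off=1, len=1). Copied 'R' from pos 1. Output: "XRR"
Token 4: backref(off=3, len=5) (overlapping!). Copied 'XRRXR' from pos 0. Output: "XRRXRRXR"
Token 5: backref(off=6, len=5). Copied 'RXRRX' from pos 2. Output: "XRRXRRXRRXRRX"
Token 6: backref(off=7, len=3). Copied 'XRR' from pos 6. Output: "XRRXRRXRRXRRXXRR"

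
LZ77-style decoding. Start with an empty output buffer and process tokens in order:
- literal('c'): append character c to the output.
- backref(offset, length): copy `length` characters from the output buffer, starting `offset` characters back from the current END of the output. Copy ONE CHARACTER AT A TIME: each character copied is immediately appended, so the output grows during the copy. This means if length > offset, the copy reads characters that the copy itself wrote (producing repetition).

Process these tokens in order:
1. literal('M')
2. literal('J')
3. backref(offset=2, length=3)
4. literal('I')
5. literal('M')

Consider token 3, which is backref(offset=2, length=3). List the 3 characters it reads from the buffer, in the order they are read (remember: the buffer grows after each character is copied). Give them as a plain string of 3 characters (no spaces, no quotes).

Token 1: literal('M'). Output: "M"
Token 2: literal('J'). Output: "MJ"
Token 3: backref(off=2, len=3). Buffer before: "MJ" (len 2)
  byte 1: read out[0]='M', append. Buffer now: "MJM"
  byte 2: read out[1]='J', append. Buffer now: "MJMJ"
  byte 3: read out[2]='M', append. Buffer now: "MJMJM"

Answer: MJM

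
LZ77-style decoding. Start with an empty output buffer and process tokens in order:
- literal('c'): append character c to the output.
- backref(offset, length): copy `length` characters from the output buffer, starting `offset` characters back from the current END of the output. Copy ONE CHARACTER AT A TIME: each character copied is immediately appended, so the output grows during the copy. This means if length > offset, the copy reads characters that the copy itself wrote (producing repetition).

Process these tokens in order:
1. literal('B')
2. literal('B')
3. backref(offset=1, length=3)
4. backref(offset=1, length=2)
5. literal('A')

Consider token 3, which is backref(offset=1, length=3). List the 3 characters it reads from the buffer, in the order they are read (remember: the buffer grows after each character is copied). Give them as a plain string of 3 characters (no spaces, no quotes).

Token 1: literal('B'). Output: "B"
Token 2: literal('B'). Output: "BB"
Token 3: backref(off=1, len=3). Buffer before: "BB" (len 2)
  byte 1: read out[1]='B', append. Buffer now: "BBB"
  byte 2: read out[2]='B', append. Buffer now: "BBBB"
  byte 3: read out[3]='B', append. Buffer now: "BBBBB"

Answer: BBB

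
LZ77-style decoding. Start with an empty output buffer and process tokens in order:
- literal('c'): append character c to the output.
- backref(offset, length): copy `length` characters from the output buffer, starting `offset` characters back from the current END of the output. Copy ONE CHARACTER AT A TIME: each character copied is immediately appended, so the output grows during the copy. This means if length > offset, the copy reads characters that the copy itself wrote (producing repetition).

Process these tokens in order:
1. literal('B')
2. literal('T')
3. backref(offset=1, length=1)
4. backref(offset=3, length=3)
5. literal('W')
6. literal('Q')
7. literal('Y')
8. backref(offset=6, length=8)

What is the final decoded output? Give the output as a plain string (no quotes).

Answer: BTTBTTWQYBTTWQYBT

Derivation:
Token 1: literal('B'). Output: "B"
Token 2: literal('T'). Output: "BT"
Token 3: backref(off=1, len=1). Copied 'T' from pos 1. Output: "BTT"
Token 4: backref(off=3, len=3). Copied 'BTT' from pos 0. Output: "BTTBTT"
Token 5: literal('W'). Output: "BTTBTTW"
Token 6: literal('Q'). Output: "BTTBTTWQ"
Token 7: literal('Y'). Output: "BTTBTTWQY"
Token 8: backref(off=6, len=8) (overlapping!). Copied 'BTTWQYBT' from pos 3. Output: "BTTBTTWQYBTTWQYBT"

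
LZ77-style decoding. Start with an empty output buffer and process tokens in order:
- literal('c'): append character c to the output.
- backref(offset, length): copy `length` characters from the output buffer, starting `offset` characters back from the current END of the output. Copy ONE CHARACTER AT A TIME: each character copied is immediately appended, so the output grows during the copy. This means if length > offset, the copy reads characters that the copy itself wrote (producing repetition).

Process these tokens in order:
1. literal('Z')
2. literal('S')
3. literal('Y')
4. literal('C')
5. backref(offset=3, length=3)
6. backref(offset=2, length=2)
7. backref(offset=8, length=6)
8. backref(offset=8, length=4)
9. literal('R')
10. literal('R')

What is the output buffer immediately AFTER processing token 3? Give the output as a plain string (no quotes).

Token 1: literal('Z'). Output: "Z"
Token 2: literal('S'). Output: "ZS"
Token 3: literal('Y'). Output: "ZSY"

Answer: ZSY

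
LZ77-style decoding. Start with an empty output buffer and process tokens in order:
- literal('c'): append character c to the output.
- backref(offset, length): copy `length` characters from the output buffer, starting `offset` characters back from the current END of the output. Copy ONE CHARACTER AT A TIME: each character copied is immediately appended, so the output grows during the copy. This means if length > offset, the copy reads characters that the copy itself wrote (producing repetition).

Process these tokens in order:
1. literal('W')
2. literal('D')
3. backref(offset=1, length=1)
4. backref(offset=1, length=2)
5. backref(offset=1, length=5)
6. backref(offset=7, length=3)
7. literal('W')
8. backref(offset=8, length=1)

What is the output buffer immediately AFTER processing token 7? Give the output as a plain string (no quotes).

Answer: WDDDDDDDDDDDDW

Derivation:
Token 1: literal('W'). Output: "W"
Token 2: literal('D'). Output: "WD"
Token 3: backref(off=1, len=1). Copied 'D' from pos 1. Output: "WDD"
Token 4: backref(off=1, len=2) (overlapping!). Copied 'DD' from pos 2. Output: "WDDDD"
Token 5: backref(off=1, len=5) (overlapping!). Copied 'DDDDD' from pos 4. Output: "WDDDDDDDDD"
Token 6: backref(off=7, len=3). Copied 'DDD' from pos 3. Output: "WDDDDDDDDDDDD"
Token 7: literal('W'). Output: "WDDDDDDDDDDDDW"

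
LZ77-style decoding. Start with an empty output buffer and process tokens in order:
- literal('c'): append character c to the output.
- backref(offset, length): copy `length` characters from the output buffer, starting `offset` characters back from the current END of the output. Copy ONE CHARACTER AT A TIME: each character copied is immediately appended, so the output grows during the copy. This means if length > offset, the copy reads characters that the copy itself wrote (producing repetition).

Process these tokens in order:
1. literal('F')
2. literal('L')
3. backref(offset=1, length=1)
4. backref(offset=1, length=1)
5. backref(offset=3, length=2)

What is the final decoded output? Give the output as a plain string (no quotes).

Answer: FLLLLL

Derivation:
Token 1: literal('F'). Output: "F"
Token 2: literal('L'). Output: "FL"
Token 3: backref(off=1, len=1). Copied 'L' from pos 1. Output: "FLL"
Token 4: backref(off=1, len=1). Copied 'L' from pos 2. Output: "FLLL"
Token 5: backref(off=3, len=2). Copied 'LL' from pos 1. Output: "FLLLLL"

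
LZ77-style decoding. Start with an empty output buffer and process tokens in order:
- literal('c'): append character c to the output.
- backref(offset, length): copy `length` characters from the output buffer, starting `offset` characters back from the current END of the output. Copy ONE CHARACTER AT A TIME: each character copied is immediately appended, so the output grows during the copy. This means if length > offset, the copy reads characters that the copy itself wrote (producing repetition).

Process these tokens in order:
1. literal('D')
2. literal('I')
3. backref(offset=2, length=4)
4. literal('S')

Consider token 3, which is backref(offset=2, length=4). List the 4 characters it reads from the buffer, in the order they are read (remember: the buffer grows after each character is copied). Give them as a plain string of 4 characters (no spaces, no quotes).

Token 1: literal('D'). Output: "D"
Token 2: literal('I'). Output: "DI"
Token 3: backref(off=2, len=4). Buffer before: "DI" (len 2)
  byte 1: read out[0]='D', append. Buffer now: "DID"
  byte 2: read out[1]='I', append. Buffer now: "DIDI"
  byte 3: read out[2]='D', append. Buffer now: "DIDID"
  byte 4: read out[3]='I', append. Buffer now: "DIDIDI"

Answer: DIDI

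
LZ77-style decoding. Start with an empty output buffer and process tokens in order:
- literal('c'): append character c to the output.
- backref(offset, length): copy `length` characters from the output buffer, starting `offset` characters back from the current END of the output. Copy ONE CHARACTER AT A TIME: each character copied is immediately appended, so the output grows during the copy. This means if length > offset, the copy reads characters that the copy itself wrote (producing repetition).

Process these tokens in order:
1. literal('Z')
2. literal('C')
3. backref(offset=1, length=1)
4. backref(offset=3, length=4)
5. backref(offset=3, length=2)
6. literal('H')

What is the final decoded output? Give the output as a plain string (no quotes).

Answer: ZCCZCCZCCH

Derivation:
Token 1: literal('Z'). Output: "Z"
Token 2: literal('C'). Output: "ZC"
Token 3: backref(off=1, len=1). Copied 'C' from pos 1. Output: "ZCC"
Token 4: backref(off=3, len=4) (overlapping!). Copied 'ZCCZ' from pos 0. Output: "ZCCZCCZ"
Token 5: backref(off=3, len=2). Copied 'CC' from pos 4. Output: "ZCCZCCZCC"
Token 6: literal('H'). Output: "ZCCZCCZCCH"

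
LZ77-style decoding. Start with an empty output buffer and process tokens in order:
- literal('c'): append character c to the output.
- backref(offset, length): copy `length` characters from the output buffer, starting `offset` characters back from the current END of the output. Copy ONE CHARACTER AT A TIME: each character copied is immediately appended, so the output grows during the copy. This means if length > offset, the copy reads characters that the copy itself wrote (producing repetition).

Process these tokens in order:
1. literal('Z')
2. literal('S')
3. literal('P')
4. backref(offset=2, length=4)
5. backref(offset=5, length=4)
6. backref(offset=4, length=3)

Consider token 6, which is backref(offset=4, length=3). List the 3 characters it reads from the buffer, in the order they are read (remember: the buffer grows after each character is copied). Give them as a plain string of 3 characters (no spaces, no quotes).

Answer: PSP

Derivation:
Token 1: literal('Z'). Output: "Z"
Token 2: literal('S'). Output: "ZS"
Token 3: literal('P'). Output: "ZSP"
Token 4: backref(off=2, len=4) (overlapping!). Copied 'SPSP' from pos 1. Output: "ZSPSPSP"
Token 5: backref(off=5, len=4). Copied 'PSPS' from pos 2. Output: "ZSPSPSPPSPS"
Token 6: backref(off=4, len=3). Buffer before: "ZSPSPSPPSPS" (len 11)
  byte 1: read out[7]='P', append. Buffer now: "ZSPSPSPPSPSP"
  byte 2: read out[8]='S', append. Buffer now: "ZSPSPSPPSPSPS"
  byte 3: read out[9]='P', append. Buffer now: "ZSPSPSPPSPSPSP"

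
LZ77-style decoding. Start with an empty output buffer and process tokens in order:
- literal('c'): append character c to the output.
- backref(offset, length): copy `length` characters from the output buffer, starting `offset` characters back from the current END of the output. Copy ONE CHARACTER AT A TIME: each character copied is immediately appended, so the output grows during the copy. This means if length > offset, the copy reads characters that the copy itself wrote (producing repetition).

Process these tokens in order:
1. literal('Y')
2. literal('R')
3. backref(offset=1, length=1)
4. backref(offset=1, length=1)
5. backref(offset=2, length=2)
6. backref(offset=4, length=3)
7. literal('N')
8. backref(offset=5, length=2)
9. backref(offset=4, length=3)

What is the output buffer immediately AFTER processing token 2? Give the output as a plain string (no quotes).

Answer: YR

Derivation:
Token 1: literal('Y'). Output: "Y"
Token 2: literal('R'). Output: "YR"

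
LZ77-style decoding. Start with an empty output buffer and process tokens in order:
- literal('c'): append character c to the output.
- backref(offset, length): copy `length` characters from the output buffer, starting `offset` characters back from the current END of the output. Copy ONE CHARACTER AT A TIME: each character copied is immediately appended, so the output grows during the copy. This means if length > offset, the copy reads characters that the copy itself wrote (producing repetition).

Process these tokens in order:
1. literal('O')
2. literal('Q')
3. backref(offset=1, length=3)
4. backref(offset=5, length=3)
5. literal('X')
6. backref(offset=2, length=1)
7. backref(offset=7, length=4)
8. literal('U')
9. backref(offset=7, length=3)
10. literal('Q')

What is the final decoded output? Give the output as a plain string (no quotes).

Answer: OQQQQOQQXQQQOQUXQQQ

Derivation:
Token 1: literal('O'). Output: "O"
Token 2: literal('Q'). Output: "OQ"
Token 3: backref(off=1, len=3) (overlapping!). Copied 'QQQ' from pos 1. Output: "OQQQQ"
Token 4: backref(off=5, len=3). Copied 'OQQ' from pos 0. Output: "OQQQQOQQ"
Token 5: literal('X'). Output: "OQQQQOQQX"
Token 6: backref(off=2, len=1). Copied 'Q' from pos 7. Output: "OQQQQOQQXQ"
Token 7: backref(off=7, len=4). Copied 'QQOQ' from pos 3. Output: "OQQQQOQQXQQQOQ"
Token 8: literal('U'). Output: "OQQQQOQQXQQQOQU"
Token 9: backref(off=7, len=3). Copied 'XQQ' from pos 8. Output: "OQQQQOQQXQQQOQUXQQ"
Token 10: literal('Q'). Output: "OQQQQOQQXQQQOQUXQQQ"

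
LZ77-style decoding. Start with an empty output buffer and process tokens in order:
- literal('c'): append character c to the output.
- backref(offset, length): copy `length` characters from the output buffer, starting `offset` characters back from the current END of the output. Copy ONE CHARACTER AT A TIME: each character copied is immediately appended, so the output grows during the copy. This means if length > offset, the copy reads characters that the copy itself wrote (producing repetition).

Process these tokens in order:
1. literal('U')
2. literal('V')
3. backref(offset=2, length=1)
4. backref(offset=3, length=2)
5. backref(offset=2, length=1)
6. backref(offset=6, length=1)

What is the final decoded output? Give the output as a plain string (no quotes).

Token 1: literal('U'). Output: "U"
Token 2: literal('V'). Output: "UV"
Token 3: backref(off=2, len=1). Copied 'U' from pos 0. Output: "UVU"
Token 4: backref(off=3, len=2). Copied 'UV' from pos 0. Output: "UVUUV"
Token 5: backref(off=2, len=1). Copied 'U' from pos 3. Output: "UVUUVU"
Token 6: backref(off=6, len=1). Copied 'U' from pos 0. Output: "UVUUVUU"

Answer: UVUUVUU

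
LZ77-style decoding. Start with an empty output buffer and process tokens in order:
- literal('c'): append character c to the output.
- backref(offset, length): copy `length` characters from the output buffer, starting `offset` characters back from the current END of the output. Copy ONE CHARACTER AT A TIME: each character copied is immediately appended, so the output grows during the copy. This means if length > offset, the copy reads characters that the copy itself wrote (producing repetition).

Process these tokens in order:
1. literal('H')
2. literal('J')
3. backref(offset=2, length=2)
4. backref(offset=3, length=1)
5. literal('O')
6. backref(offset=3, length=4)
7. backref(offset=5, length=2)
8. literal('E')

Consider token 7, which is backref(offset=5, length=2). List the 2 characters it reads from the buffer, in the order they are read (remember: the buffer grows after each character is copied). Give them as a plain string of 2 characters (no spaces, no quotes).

Token 1: literal('H'). Output: "H"
Token 2: literal('J'). Output: "HJ"
Token 3: backref(off=2, len=2). Copied 'HJ' from pos 0. Output: "HJHJ"
Token 4: backref(off=3, len=1). Copied 'J' from pos 1. Output: "HJHJJ"
Token 5: literal('O'). Output: "HJHJJO"
Token 6: backref(off=3, len=4) (overlapping!). Copied 'JJOJ' from pos 3. Output: "HJHJJOJJOJ"
Token 7: backref(off=5, len=2). Buffer before: "HJHJJOJJOJ" (len 10)
  byte 1: read out[5]='O', append. Buffer now: "HJHJJOJJOJO"
  byte 2: read out[6]='J', append. Buffer now: "HJHJJOJJOJOJ"

Answer: OJ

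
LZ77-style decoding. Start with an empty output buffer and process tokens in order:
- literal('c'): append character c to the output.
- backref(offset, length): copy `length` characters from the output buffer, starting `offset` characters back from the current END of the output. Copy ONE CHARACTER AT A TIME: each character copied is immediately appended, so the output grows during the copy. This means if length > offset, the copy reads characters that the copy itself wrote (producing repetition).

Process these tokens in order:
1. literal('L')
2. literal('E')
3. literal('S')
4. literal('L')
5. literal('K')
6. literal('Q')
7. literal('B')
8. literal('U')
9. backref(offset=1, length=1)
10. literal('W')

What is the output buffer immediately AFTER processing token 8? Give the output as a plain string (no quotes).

Answer: LESLKQBU

Derivation:
Token 1: literal('L'). Output: "L"
Token 2: literal('E'). Output: "LE"
Token 3: literal('S'). Output: "LES"
Token 4: literal('L'). Output: "LESL"
Token 5: literal('K'). Output: "LESLK"
Token 6: literal('Q'). Output: "LESLKQ"
Token 7: literal('B'). Output: "LESLKQB"
Token 8: literal('U'). Output: "LESLKQBU"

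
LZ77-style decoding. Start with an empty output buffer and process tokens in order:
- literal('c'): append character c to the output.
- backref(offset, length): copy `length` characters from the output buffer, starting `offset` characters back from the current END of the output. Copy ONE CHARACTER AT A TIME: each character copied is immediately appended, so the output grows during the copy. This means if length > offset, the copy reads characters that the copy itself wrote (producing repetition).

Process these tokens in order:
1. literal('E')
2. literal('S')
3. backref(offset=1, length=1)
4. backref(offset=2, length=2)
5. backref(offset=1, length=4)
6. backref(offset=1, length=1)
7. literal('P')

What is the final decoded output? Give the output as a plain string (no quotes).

Answer: ESSSSSSSSSP

Derivation:
Token 1: literal('E'). Output: "E"
Token 2: literal('S'). Output: "ES"
Token 3: backref(off=1, len=1). Copied 'S' from pos 1. Output: "ESS"
Token 4: backref(off=2, len=2). Copied 'SS' from pos 1. Output: "ESSSS"
Token 5: backref(off=1, len=4) (overlapping!). Copied 'SSSS' from pos 4. Output: "ESSSSSSSS"
Token 6: backref(off=1, len=1). Copied 'S' from pos 8. Output: "ESSSSSSSSS"
Token 7: literal('P'). Output: "ESSSSSSSSSP"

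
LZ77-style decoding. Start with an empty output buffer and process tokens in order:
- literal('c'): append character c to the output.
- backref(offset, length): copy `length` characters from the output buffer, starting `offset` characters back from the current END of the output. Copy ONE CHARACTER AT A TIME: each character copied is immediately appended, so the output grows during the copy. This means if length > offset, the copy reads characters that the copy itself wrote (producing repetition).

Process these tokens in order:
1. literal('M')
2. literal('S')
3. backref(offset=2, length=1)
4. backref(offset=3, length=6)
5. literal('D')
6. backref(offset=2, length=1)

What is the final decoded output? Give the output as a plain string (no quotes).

Answer: MSMMSMMSMDM

Derivation:
Token 1: literal('M'). Output: "M"
Token 2: literal('S'). Output: "MS"
Token 3: backref(off=2, len=1). Copied 'M' from pos 0. Output: "MSM"
Token 4: backref(off=3, len=6) (overlapping!). Copied 'MSMMSM' from pos 0. Output: "MSMMSMMSM"
Token 5: literal('D'). Output: "MSMMSMMSMD"
Token 6: backref(off=2, len=1). Copied 'M' from pos 8. Output: "MSMMSMMSMDM"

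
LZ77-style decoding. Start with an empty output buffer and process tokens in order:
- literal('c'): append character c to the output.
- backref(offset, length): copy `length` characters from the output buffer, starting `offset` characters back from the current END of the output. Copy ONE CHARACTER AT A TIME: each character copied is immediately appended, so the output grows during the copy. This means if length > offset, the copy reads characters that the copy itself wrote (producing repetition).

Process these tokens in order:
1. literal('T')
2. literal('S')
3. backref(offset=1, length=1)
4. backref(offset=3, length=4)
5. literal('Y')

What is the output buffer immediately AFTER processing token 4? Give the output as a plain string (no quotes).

Answer: TSSTSST

Derivation:
Token 1: literal('T'). Output: "T"
Token 2: literal('S'). Output: "TS"
Token 3: backref(off=1, len=1). Copied 'S' from pos 1. Output: "TSS"
Token 4: backref(off=3, len=4) (overlapping!). Copied 'TSST' from pos 0. Output: "TSSTSST"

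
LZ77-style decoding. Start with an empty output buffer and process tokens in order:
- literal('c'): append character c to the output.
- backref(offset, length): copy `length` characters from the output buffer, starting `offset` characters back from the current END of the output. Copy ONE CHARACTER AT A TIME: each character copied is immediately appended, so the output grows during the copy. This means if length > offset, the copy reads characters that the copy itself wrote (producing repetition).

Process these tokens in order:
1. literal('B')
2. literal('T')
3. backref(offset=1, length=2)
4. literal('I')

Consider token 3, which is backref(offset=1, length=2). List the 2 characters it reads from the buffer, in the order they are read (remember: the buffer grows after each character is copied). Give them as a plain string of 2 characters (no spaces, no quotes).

Answer: TT

Derivation:
Token 1: literal('B'). Output: "B"
Token 2: literal('T'). Output: "BT"
Token 3: backref(off=1, len=2). Buffer before: "BT" (len 2)
  byte 1: read out[1]='T', append. Buffer now: "BTT"
  byte 2: read out[2]='T', append. Buffer now: "BTTT"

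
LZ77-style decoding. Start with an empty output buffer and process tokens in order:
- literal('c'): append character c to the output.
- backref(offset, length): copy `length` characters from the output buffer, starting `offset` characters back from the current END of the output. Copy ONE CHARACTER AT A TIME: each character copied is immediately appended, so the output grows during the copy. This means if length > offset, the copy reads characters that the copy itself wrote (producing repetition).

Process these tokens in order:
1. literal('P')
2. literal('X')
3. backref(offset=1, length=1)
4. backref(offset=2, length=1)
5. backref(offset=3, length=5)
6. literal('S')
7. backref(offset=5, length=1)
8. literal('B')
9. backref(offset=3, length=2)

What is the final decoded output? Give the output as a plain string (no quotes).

Token 1: literal('P'). Output: "P"
Token 2: literal('X'). Output: "PX"
Token 3: backref(off=1, len=1). Copied 'X' from pos 1. Output: "PXX"
Token 4: backref(off=2, len=1). Copied 'X' from pos 1. Output: "PXXX"
Token 5: backref(off=3, len=5) (overlapping!). Copied 'XXXXX' from pos 1. Output: "PXXXXXXXX"
Token 6: literal('S'). Output: "PXXXXXXXXS"
Token 7: backref(off=5, len=1). Copied 'X' from pos 5. Output: "PXXXXXXXXSX"
Token 8: literal('B'). Output: "PXXXXXXXXSXB"
Token 9: backref(off=3, len=2). Copied 'SX' from pos 9. Output: "PXXXXXXXXSXBSX"

Answer: PXXXXXXXXSXBSX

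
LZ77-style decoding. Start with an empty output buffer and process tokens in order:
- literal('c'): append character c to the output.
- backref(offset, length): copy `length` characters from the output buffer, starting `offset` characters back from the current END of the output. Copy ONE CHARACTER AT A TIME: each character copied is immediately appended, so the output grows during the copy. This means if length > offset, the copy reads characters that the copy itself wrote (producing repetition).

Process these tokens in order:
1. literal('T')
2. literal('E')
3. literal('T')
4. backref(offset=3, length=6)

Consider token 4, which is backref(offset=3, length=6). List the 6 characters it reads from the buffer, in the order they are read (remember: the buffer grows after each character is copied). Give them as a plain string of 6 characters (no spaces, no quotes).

Answer: TETTET

Derivation:
Token 1: literal('T'). Output: "T"
Token 2: literal('E'). Output: "TE"
Token 3: literal('T'). Output: "TET"
Token 4: backref(off=3, len=6). Buffer before: "TET" (len 3)
  byte 1: read out[0]='T', append. Buffer now: "TETT"
  byte 2: read out[1]='E', append. Buffer now: "TETTE"
  byte 3: read out[2]='T', append. Buffer now: "TETTET"
  byte 4: read out[3]='T', append. Buffer now: "TETTETT"
  byte 5: read out[4]='E', append. Buffer now: "TETTETTE"
  byte 6: read out[5]='T', append. Buffer now: "TETTETTET"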